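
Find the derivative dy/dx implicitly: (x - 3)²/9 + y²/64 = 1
Apply d/dx to both sides, remembering that y depends on x. Each occurrence of y therefore brings in a y' = dy/dx via the chain rule.

With F(x, y) equal to the left-hand side minus the right, differentiate F term by term:
  d/dx[y^2/64] = y·y'/32
  d/dx[(x - 3)^2/9] = 2x/9 - 2/3
  d/dx[-1] = 0
Adding these up, d/dx[F] = 0 becomes
  (2x/9 - 2/3) + (y/32)·y' = 0,
so isolating y',
  dy/dx = -(2x/9 - 2/3)/(y/32)
        = -(2(x - 3)/9)/(y/32) = 64(3 - x)/(9y)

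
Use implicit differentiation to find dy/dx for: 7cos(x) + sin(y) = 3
Differentiate both sides with respect to x, treating y as y(x). By the chain rule, any term containing y contributes a factor of y' = dy/dx when we differentiate it.

Move every term to one side and write the relation as F(x, y) = 0. Term by term,
  d/dx[sin(y)] = y'·cos(y)
  d/dx[7cos(x)] = -7sin(x)
  d/dx[-3] = 0

The pieces without y' make up ∂F/∂x and the coefficient of y' is ∂F/∂y:
  ∂F/∂x = -7sin(x),
  ∂F/∂y = cos(y).

Since d/dx[F] = ∂F/∂x + (∂F/∂y)·y' = 0, solve for y':
  (∂F/∂y)·y' = -∂F/∂x
  dy/dx = -(∂F/∂x)/(∂F/∂y) = -(-7sin(x))/(cos(y)) = 7sin(x)/cos(y)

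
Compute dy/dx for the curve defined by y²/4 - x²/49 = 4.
Differentiate the relation implicitly: treat y = y(x) and apply the chain rule, so every y-derivative picks up a y' = dy/dx factor.

With everything moved to the left-hand side, differentiate term by term:
  d/dx[-x^2/49] = -2x/49
  d/dx[y^2/4] = y·y'/2
  d/dx[-4] = 0

Separating the contributions that come from x directly and those that come through y:
  without y':      -2x/49
  multiplying y':  y/2

so (-2x/49) + (y/2)·y' = 0, and therefore
  dy/dx = -(-2x/49)/(y/2) = 4x/(49y)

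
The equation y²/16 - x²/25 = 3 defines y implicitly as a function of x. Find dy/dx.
Apply d/dx to both sides, remembering that y depends on x. Each occurrence of y therefore brings in a y' = dy/dx via the chain rule.

With F(x, y) equal to the left-hand side minus the right, differentiate F term by term:
  d/dx[-x^2/25] = -2x/25
  d/dx[y^2/16] = y·y'/8
  d/dx[-3] = 0
Adding these up, d/dx[F] = 0 becomes
  (-2x/25) + (y/8)·y' = 0,
so isolating y',
  dy/dx = -(-2x/25)/(y/8) = 16x/(25y)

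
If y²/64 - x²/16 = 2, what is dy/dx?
Apply d/dx to both sides, remembering that y depends on x. Each occurrence of y therefore brings in a y' = dy/dx via the chain rule.

With F(x, y) equal to the left-hand side minus the right, differentiate F term by term:
  d/dx[-x^2/16] = -x/8
  d/dx[y^2/64] = y·y'/32
  d/dx[-2] = 0
Adding these up, d/dx[F] = 0 becomes
  (-x/8) + (y/32)·y' = 0,
so isolating y',
  dy/dx = -(-x/8)/(y/32) = 4x/y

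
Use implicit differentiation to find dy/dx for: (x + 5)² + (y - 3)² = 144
Differentiate both sides with respect to x, treating y as y(x). By the chain rule, any term containing y contributes a factor of y' = dy/dx when we differentiate it.

Move every term to one side and write the relation as F(x, y) = 0. Term by term,
  d/dx[(x + 5)^2] = 2x + 10
  d/dx[(y - 3)^2] = 2·y'(y - 3)
  d/dx[-144] = 0

The pieces without y' make up ∂F/∂x and the coefficient of y' is ∂F/∂y:
  ∂F/∂x = 2x + 10,
  ∂F/∂y = 2y - 6.

Since d/dx[F] = ∂F/∂x + (∂F/∂y)·y' = 0, solve for y':
  (∂F/∂y)·y' = -∂F/∂x
  dy/dx = -(∂F/∂x)/(∂F/∂y) = -(2x + 10)/(2y - 6) = (-x - 5)/(y - 3)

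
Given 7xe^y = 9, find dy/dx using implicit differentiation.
Differentiate the relation implicitly: treat y = y(x) and apply the chain rule, so every y-derivative picks up a y' = dy/dx factor.

With everything moved to the left-hand side, differentiate term by term:
  d/dx[7x·e^(y)] = 7x·y'·e^(y) + 7e^(y)
  d/dx[-9] = 0

Separating the contributions that come from x directly and those that come through y:
  without y':      7e^(y)
  multiplying y':  7x·e^(y)

so (7e^(y)) + (7x·e^(y))·y' = 0, and therefore
  dy/dx = -(7e^(y))/(7x·e^(y)) = -1/x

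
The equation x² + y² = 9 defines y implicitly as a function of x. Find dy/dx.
Differentiate the relation implicitly: treat y = y(x) and apply the chain rule, so every y-derivative picks up a y' = dy/dx factor.

With everything moved to the left-hand side, differentiate term by term:
  d/dx[x^2] = 2x
  d/dx[y^2] = 2y·y'
  d/dx[-9] = 0

Separating the contributions that come from x directly and those that come through y:
  without y':      2x
  multiplying y':  2y

so (2x) + (2y)·y' = 0, and therefore
  dy/dx = -(2x)/(2y) = -x/y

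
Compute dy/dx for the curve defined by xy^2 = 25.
Apply d/dx to both sides, remembering that y depends on x. Each occurrence of y therefore brings in a y' = dy/dx via the chain rule.

With F(x, y) equal to the left-hand side minus the right, differentiate F term by term:
  d/dx[xy^2] = 2xy·y' + y^2
  d/dx[-25] = 0
Adding these up, d/dx[F] = 0 becomes
  (y^2) + (2xy)·y' = 0,
so isolating y',
  dy/dx = -(y^2)/(2xy) = -y/(2x)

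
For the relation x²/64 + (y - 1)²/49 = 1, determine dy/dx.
Apply d/dx to both sides, remembering that y depends on x. Each occurrence of y therefore brings in a y' = dy/dx via the chain rule.

With F(x, y) equal to the left-hand side minus the right, differentiate F term by term:
  d/dx[x^2/64] = x/32
  d/dx[(y - 1)^2/49] = 2·y'(y - 1)/49
  d/dx[-1] = 0
Adding these up, d/dx[F] = 0 becomes
  (x/32) + (2y/49 - 2/49)·y' = 0,
so isolating y',
  dy/dx = -(x/32)/(2y/49 - 2/49)
        = -(x/32)/(2(y - 1)/49) = -49x/(64y - 64)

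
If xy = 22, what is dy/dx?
Apply d/dx to both sides, remembering that y depends on x. Each occurrence of y therefore brings in a y' = dy/dx via the chain rule.

With F(x, y) equal to the left-hand side minus the right, differentiate F term by term:
  d/dx[xy] = x·y' + y
  d/dx[-22] = 0
Adding these up, d/dx[F] = 0 becomes
  (y) + (x)·y' = 0,
so isolating y',
  dy/dx = -(y)/(x) = -y/x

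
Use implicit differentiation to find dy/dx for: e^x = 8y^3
Differentiate both sides with respect to x, treating y as y(x). By the chain rule, any term containing y contributes a factor of y' = dy/dx when we differentiate it.

Move every term to one side and write the relation as F(x, y) = 0. Term by term,
  d/dx[-8y^3] = -24y^2·y'
  d/dx[e^(x)] = e^(x)

The pieces without y' make up ∂F/∂x and the coefficient of y' is ∂F/∂y:
  ∂F/∂x = e^(x),
  ∂F/∂y = -24y^2.

Since d/dx[F] = ∂F/∂x + (∂F/∂y)·y' = 0, solve for y':
  (∂F/∂y)·y' = -∂F/∂x
  dy/dx = -(∂F/∂x)/(∂F/∂y) = -(e^(x))/(-24y^2) = e^(x)/(24y^2)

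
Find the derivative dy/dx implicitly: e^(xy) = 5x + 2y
Apply d/dx to both sides, remembering that y depends on x. Each occurrence of y therefore brings in a y' = dy/dx via the chain rule.

With F(x, y) equal to the left-hand side minus the right, differentiate F term by term:
  d/dx[-5x] = -5
  d/dx[-2y] = -2·y'
  d/dx[e^(xy)] = (x·y' + y)·e^(xy)
Adding these up, d/dx[F] = 0 becomes
  (y·e^(xy) - 5) + (x·e^(xy) - 2)·y' = 0,
so isolating y',
  dy/dx = -(y·e^(xy) - 5)/(x·e^(xy) - 2) = (-y·e^(xy) + 5)/(x·e^(xy) - 2)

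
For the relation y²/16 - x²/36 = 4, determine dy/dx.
Apply d/dx to both sides, remembering that y depends on x. Each occurrence of y therefore brings in a y' = dy/dx via the chain rule.

With F(x, y) equal to the left-hand side minus the right, differentiate F term by term:
  d/dx[-x^2/36] = -x/18
  d/dx[y^2/16] = y·y'/8
  d/dx[-4] = 0
Adding these up, d/dx[F] = 0 becomes
  (-x/18) + (y/8)·y' = 0,
so isolating y',
  dy/dx = -(-x/18)/(y/8) = 4x/(9y)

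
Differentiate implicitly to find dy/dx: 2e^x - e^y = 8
Differentiate the relation implicitly: treat y = y(x) and apply the chain rule, so every y-derivative picks up a y' = dy/dx factor.

With everything moved to the left-hand side, differentiate term by term:
  d/dx[2e^(x)] = 2e^(x)
  d/dx[-e^(y)] = -y'·e^(y)
  d/dx[-8] = 0

Separating the contributions that come from x directly and those that come through y:
  without y':      2e^(x)
  multiplying y':  -e^(y)

so (2e^(x)) + (-e^(y))·y' = 0, and therefore
  dy/dx = -(2e^(x))/(-e^(y)) = 2e^(x - y)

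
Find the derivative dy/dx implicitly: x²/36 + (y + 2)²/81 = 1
Differentiate the relation implicitly: treat y = y(x) and apply the chain rule, so every y-derivative picks up a y' = dy/dx factor.

With everything moved to the left-hand side, differentiate term by term:
  d/dx[x^2/36] = x/18
  d/dx[(y + 2)^2/81] = 2·y'(y + 2)/81
  d/dx[-1] = 0

Separating the contributions that come from x directly and those that come through y:
  without y':      x/18
  multiplying y':  2y/81 + 4/81

so (x/18) + (2y/81 + 4/81)·y' = 0, and therefore
  dy/dx = -(x/18)/(2y/81 + 4/81)
        = -(x/18)/(2(y + 2)/81) = -9x/(4y + 8)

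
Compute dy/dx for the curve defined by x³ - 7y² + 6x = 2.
Differentiate both sides with respect to x, treating y as y(x). By the chain rule, any term containing y contributes a factor of y' = dy/dx when we differentiate it.

Move every term to one side and write the relation as F(x, y) = 0. Term by term,
  d/dx[x^3] = 3x^2
  d/dx[6x] = 6
  d/dx[-7y^2] = -14y·y'
  d/dx[-2] = 0

The pieces without y' make up ∂F/∂x and the coefficient of y' is ∂F/∂y:
  ∂F/∂x = 3x^2 + 6,
  ∂F/∂y = -14y.

Since d/dx[F] = ∂F/∂x + (∂F/∂y)·y' = 0, solve for y':
  (∂F/∂y)·y' = -∂F/∂x
  dy/dx = -(∂F/∂x)/(∂F/∂y) = -(3x^2 + 6)/(-14y) = 3(x^2 + 2)/(14y)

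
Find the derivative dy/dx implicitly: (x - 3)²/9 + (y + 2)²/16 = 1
Take d/dx of both sides. Since y is implicitly a function of x, the chain rule attaches a y' = dy/dx factor whenever we differentiate through y.

Set F(x, y) = (left side) − (right side), so the curve is F = 0. Differentiating each term of F:
  d/dx[(x - 3)^2/9] = 2x/9 - 2/3
  d/dx[(y + 2)^2/16] = y'(y + 2)/8
  d/dx[-1] = 0

Collecting, the y'-free part is the partial derivative in x and the y' coefficient is the partial derivative in y:
  ∂F/∂x = 2x/9 - 2/3
  ∂F/∂y = y/8 + 1/4

so d/dx[F(x, y(x))] = ∂F/∂x + (∂F/∂y)·y' = 0. Rearranging,
  dy/dx = -(∂F/∂x)/(∂F/∂y) = -(2x/9 - 2/3)/(y/8 + 1/4)
        = -(2(x - 3)/9)/((y + 2)/8) = 16(3 - x)/(9(y + 2))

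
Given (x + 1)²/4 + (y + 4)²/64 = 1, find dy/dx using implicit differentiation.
Take d/dx of both sides. Since y is implicitly a function of x, the chain rule attaches a y' = dy/dx factor whenever we differentiate through y.

Set F(x, y) = (left side) − (right side), so the curve is F = 0. Differentiating each term of F:
  d/dx[(x + 1)^2/4] = x/2 + 1/2
  d/dx[(y + 4)^2/64] = y'(y + 4)/32
  d/dx[-1] = 0

Collecting, the y'-free part is the partial derivative in x and the y' coefficient is the partial derivative in y:
  ∂F/∂x = x/2 + 1/2
  ∂F/∂y = y/32 + 1/8

so d/dx[F(x, y(x))] = ∂F/∂x + (∂F/∂y)·y' = 0. Rearranging,
  dy/dx = -(∂F/∂x)/(∂F/∂y) = -(x/2 + 1/2)/(y/32 + 1/8)
        = -((x + 1)/2)/((y + 4)/32) = 16(-x - 1)/(y + 4)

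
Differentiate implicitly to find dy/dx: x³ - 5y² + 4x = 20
Differentiate the relation implicitly: treat y = y(x) and apply the chain rule, so every y-derivative picks up a y' = dy/dx factor.

With everything moved to the left-hand side, differentiate term by term:
  d/dx[x^3] = 3x^2
  d/dx[4x] = 4
  d/dx[-5y^2] = -10y·y'
  d/dx[-20] = 0

Separating the contributions that come from x directly and those that come through y:
  without y':      3x^2 + 4
  multiplying y':  -10y

so (3x^2 + 4) + (-10y)·y' = 0, and therefore
  dy/dx = -(3x^2 + 4)/(-10y) = (3x^2 + 4)/(10y)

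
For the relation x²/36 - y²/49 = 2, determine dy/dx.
Differentiate the relation implicitly: treat y = y(x) and apply the chain rule, so every y-derivative picks up a y' = dy/dx factor.

With everything moved to the left-hand side, differentiate term by term:
  d/dx[x^2/36] = x/18
  d/dx[-y^2/49] = -2y·y'/49
  d/dx[-2] = 0

Separating the contributions that come from x directly and those that come through y:
  without y':      x/18
  multiplying y':  -2y/49

so (x/18) + (-2y/49)·y' = 0, and therefore
  dy/dx = -(x/18)/(-2y/49) = 49x/(36y)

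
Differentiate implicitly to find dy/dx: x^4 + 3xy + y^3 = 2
Differentiate the relation implicitly: treat y = y(x) and apply the chain rule, so every y-derivative picks up a y' = dy/dx factor.

With everything moved to the left-hand side, differentiate term by term:
  d/dx[x^4] = 4x^3
  d/dx[3xy] = 3x·y' + 3y
  d/dx[y^3] = 3y^2·y'
  d/dx[-2] = 0

Separating the contributions that come from x directly and those that come through y:
  without y':      4x^3 + 3y
  multiplying y':  3x + 3y^2

so (4x^3 + 3y) + (3x + 3y^2)·y' = 0, and therefore
  dy/dx = -(4x^3 + 3y)/(3x + 3y^2) = (-4x^3/3 - y)/(x + y^2)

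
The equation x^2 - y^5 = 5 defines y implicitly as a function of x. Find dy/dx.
Differentiate both sides with respect to x, treating y as y(x). By the chain rule, any term containing y contributes a factor of y' = dy/dx when we differentiate it.

Move every term to one side and write the relation as F(x, y) = 0. Term by term,
  d/dx[x^2] = 2x
  d/dx[-y^5] = -5y^4·y'
  d/dx[-5] = 0

The pieces without y' make up ∂F/∂x and the coefficient of y' is ∂F/∂y:
  ∂F/∂x = 2x,
  ∂F/∂y = -5y^4.

Since d/dx[F] = ∂F/∂x + (∂F/∂y)·y' = 0, solve for y':
  (∂F/∂y)·y' = -∂F/∂x
  dy/dx = -(∂F/∂x)/(∂F/∂y) = -(2x)/(-5y^4) = 2x/(5y^4)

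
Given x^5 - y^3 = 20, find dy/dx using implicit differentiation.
Differentiate the relation implicitly: treat y = y(x) and apply the chain rule, so every y-derivative picks up a y' = dy/dx factor.

With everything moved to the left-hand side, differentiate term by term:
  d/dx[x^5] = 5x^4
  d/dx[-y^3] = -3y^2·y'
  d/dx[-20] = 0

Separating the contributions that come from x directly and those that come through y:
  without y':      5x^4
  multiplying y':  -3y^2

so (5x^4) + (-3y^2)·y' = 0, and therefore
  dy/dx = -(5x^4)/(-3y^2) = 5x^4/(3y^2)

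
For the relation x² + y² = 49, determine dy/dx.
Take d/dx of both sides. Since y is implicitly a function of x, the chain rule attaches a y' = dy/dx factor whenever we differentiate through y.

Set F(x, y) = (left side) − (right side), so the curve is F = 0. Differentiating each term of F:
  d/dx[x^2] = 2x
  d/dx[y^2] = 2y·y'
  d/dx[-49] = 0

Collecting, the y'-free part is the partial derivative in x and the y' coefficient is the partial derivative in y:
  ∂F/∂x = 2x
  ∂F/∂y = 2y

so d/dx[F(x, y(x))] = ∂F/∂x + (∂F/∂y)·y' = 0. Rearranging,
  dy/dx = -(∂F/∂x)/(∂F/∂y) = -(2x)/(2y) = -x/y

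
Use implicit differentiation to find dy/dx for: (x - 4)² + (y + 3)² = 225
Apply d/dx to both sides, remembering that y depends on x. Each occurrence of y therefore brings in a y' = dy/dx via the chain rule.

With F(x, y) equal to the left-hand side minus the right, differentiate F term by term:
  d/dx[(x - 4)^2] = 2x - 8
  d/dx[(y + 3)^2] = 2·y'(y + 3)
  d/dx[-225] = 0
Adding these up, d/dx[F] = 0 becomes
  (2x - 8) + (2y + 6)·y' = 0,
so isolating y',
  dy/dx = -(2x - 8)/(2y + 6) = (4 - x)/(y + 3)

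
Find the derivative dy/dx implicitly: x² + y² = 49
Differentiate both sides with respect to x, treating y as y(x). By the chain rule, any term containing y contributes a factor of y' = dy/dx when we differentiate it.

Move every term to one side and write the relation as F(x, y) = 0. Term by term,
  d/dx[x^2] = 2x
  d/dx[y^2] = 2y·y'
  d/dx[-49] = 0

The pieces without y' make up ∂F/∂x and the coefficient of y' is ∂F/∂y:
  ∂F/∂x = 2x,
  ∂F/∂y = 2y.

Since d/dx[F] = ∂F/∂x + (∂F/∂y)·y' = 0, solve for y':
  (∂F/∂y)·y' = -∂F/∂x
  dy/dx = -(∂F/∂x)/(∂F/∂y) = -(2x)/(2y) = -x/y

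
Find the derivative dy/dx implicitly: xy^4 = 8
Take d/dx of both sides. Since y is implicitly a function of x, the chain rule attaches a y' = dy/dx factor whenever we differentiate through y.

Set F(x, y) = (left side) − (right side), so the curve is F = 0. Differentiating each term of F:
  d/dx[xy^4] = 4xy^3·y' + y^4
  d/dx[-8] = 0

Collecting, the y'-free part is the partial derivative in x and the y' coefficient is the partial derivative in y:
  ∂F/∂x = y^4
  ∂F/∂y = 4xy^3

so d/dx[F(x, y(x))] = ∂F/∂x + (∂F/∂y)·y' = 0. Rearranging,
  dy/dx = -(∂F/∂x)/(∂F/∂y) = -(y^4)/(4xy^3) = -y/(4x)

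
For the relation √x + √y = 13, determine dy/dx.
Differentiate both sides with respect to x, treating y as y(x). By the chain rule, any term containing y contributes a factor of y' = dy/dx when we differentiate it.

Move every term to one side and write the relation as F(x, y) = 0. Term by term,
  d/dx[√(x)] = 1/(2√(x))
  d/dx[√(y)] = y'/(2√(y))
  d/dx[-13] = 0

The pieces without y' make up ∂F/∂x and the coefficient of y' is ∂F/∂y:
  ∂F/∂x = 1/(2√(x)),
  ∂F/∂y = 1/(2√(y)).

Since d/dx[F] = ∂F/∂x + (∂F/∂y)·y' = 0, solve for y':
  (∂F/∂y)·y' = -∂F/∂x
  dy/dx = -(∂F/∂x)/(∂F/∂y) = -(1/(2√(x)))/(1/(2√(y))) = -√(y)/√(x)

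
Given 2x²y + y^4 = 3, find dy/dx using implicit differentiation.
Differentiate both sides with respect to x, treating y as y(x). By the chain rule, any term containing y contributes a factor of y' = dy/dx when we differentiate it.

Move every term to one side and write the relation as F(x, y) = 0. Term by term,
  d/dx[2x^2y] = 2x^2·y' + 4xy
  d/dx[y^4] = 4y^3·y'
  d/dx[-3] = 0

The pieces without y' make up ∂F/∂x and the coefficient of y' is ∂F/∂y:
  ∂F/∂x = 4xy,
  ∂F/∂y = 2x^2 + 4y^3.

Since d/dx[F] = ∂F/∂x + (∂F/∂y)·y' = 0, solve for y':
  (∂F/∂y)·y' = -∂F/∂x
  dy/dx = -(∂F/∂x)/(∂F/∂y) = -(4xy)/(2x^2 + 4y^3) = -2xy/(x^2 + 2y^3)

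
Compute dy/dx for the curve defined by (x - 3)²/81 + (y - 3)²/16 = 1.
Apply d/dx to both sides, remembering that y depends on x. Each occurrence of y therefore brings in a y' = dy/dx via the chain rule.

With F(x, y) equal to the left-hand side minus the right, differentiate F term by term:
  d/dx[(x - 3)^2/81] = 2x/81 - 2/27
  d/dx[(y - 3)^2/16] = y'(y - 3)/8
  d/dx[-1] = 0
Adding these up, d/dx[F] = 0 becomes
  (2x/81 - 2/27) + (y/8 - 3/8)·y' = 0,
so isolating y',
  dy/dx = -(2x/81 - 2/27)/(y/8 - 3/8)
        = -(2(x - 3)/81)/((y - 3)/8) = 16(3 - x)/(81(y - 3))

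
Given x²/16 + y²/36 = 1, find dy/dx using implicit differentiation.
Apply d/dx to both sides, remembering that y depends on x. Each occurrence of y therefore brings in a y' = dy/dx via the chain rule.

With F(x, y) equal to the left-hand side minus the right, differentiate F term by term:
  d/dx[x^2/16] = x/8
  d/dx[y^2/36] = y·y'/18
  d/dx[-1] = 0
Adding these up, d/dx[F] = 0 becomes
  (x/8) + (y/18)·y' = 0,
so isolating y',
  dy/dx = -(x/8)/(y/18) = -9x/(4y)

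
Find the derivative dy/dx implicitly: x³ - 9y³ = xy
Differentiate the relation implicitly: treat y = y(x) and apply the chain rule, so every y-derivative picks up a y' = dy/dx factor.

With everything moved to the left-hand side, differentiate term by term:
  d/dx[x^3] = 3x^2
  d/dx[-xy] = -x·y' - y
  d/dx[-9y^3] = -27y^2·y'

Separating the contributions that come from x directly and those that come through y:
  without y':      3x^2 - y
  multiplying y':  -x - 27y^2

so (3x^2 - y) + (-x - 27y^2)·y' = 0, and therefore
  dy/dx = -(3x^2 - y)/(-x - 27y^2) = (3x^2 - y)/(x + 27y^2)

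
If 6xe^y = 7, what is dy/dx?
Differentiate the relation implicitly: treat y = y(x) and apply the chain rule, so every y-derivative picks up a y' = dy/dx factor.

With everything moved to the left-hand side, differentiate term by term:
  d/dx[6x·e^(y)] = 6x·y'·e^(y) + 6e^(y)
  d/dx[-7] = 0

Separating the contributions that come from x directly and those that come through y:
  without y':      6e^(y)
  multiplying y':  6x·e^(y)

so (6e^(y)) + (6x·e^(y))·y' = 0, and therefore
  dy/dx = -(6e^(y))/(6x·e^(y)) = -1/x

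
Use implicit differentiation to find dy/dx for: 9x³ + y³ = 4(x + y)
Differentiate both sides with respect to x, treating y as y(x). By the chain rule, any term containing y contributes a factor of y' = dy/dx when we differentiate it.

Move every term to one side and write the relation as F(x, y) = 0. Term by term,
  d/dx[9x^3] = 27x^2
  d/dx[-4x] = -4
  d/dx[y^3] = 3y^2·y'
  d/dx[-4y] = -4·y'

The pieces without y' make up ∂F/∂x and the coefficient of y' is ∂F/∂y:
  ∂F/∂x = 27x^2 - 4,
  ∂F/∂y = 3y^2 - 4.

Since d/dx[F] = ∂F/∂x + (∂F/∂y)·y' = 0, solve for y':
  (∂F/∂y)·y' = -∂F/∂x
  dy/dx = -(∂F/∂x)/(∂F/∂y) = -(27x^2 - 4)/(3y^2 - 4) = (4 - 27x^2)/(3y^2 - 4)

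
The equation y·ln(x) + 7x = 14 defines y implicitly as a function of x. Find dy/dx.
Differentiate the relation implicitly: treat y = y(x) and apply the chain rule, so every y-derivative picks up a y' = dy/dx factor.

With everything moved to the left-hand side, differentiate term by term:
  d/dx[7x] = 7
  d/dx[y·ln(x)] = y'·ln(x) + y/x
  d/dx[-14] = 0

Separating the contributions that come from x directly and those that come through y:
  without y':      7 + y/x
  multiplying y':  ln(x)

so (7 + y/x) + (ln(x))·y' = 0, and therefore
  dy/dx = -(7 + y/x)/(ln(x))
        = -((7x + y)/x)/(ln(x)) = (-7x - y)/(x·ln(x))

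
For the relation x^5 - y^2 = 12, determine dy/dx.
Differentiate the relation implicitly: treat y = y(x) and apply the chain rule, so every y-derivative picks up a y' = dy/dx factor.

With everything moved to the left-hand side, differentiate term by term:
  d/dx[x^5] = 5x^4
  d/dx[-y^2] = -2y·y'
  d/dx[-12] = 0

Separating the contributions that come from x directly and those that come through y:
  without y':      5x^4
  multiplying y':  -2y

so (5x^4) + (-2y)·y' = 0, and therefore
  dy/dx = -(5x^4)/(-2y) = 5x^4/(2y)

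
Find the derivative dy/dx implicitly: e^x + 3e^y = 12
Differentiate the relation implicitly: treat y = y(x) and apply the chain rule, so every y-derivative picks up a y' = dy/dx factor.

With everything moved to the left-hand side, differentiate term by term:
  d/dx[e^(x)] = e^(x)
  d/dx[3e^(y)] = 3·y'·e^(y)
  d/dx[-12] = 0

Separating the contributions that come from x directly and those that come through y:
  without y':      e^(x)
  multiplying y':  3e^(y)

so (e^(x)) + (3e^(y))·y' = 0, and therefore
  dy/dx = -(e^(x))/(3e^(y)) = -e^(x - y)/3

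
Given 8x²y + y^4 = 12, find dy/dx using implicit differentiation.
Apply d/dx to both sides, remembering that y depends on x. Each occurrence of y therefore brings in a y' = dy/dx via the chain rule.

With F(x, y) equal to the left-hand side minus the right, differentiate F term by term:
  d/dx[8x^2y] = 8x^2·y' + 16xy
  d/dx[y^4] = 4y^3·y'
  d/dx[-12] = 0
Adding these up, d/dx[F] = 0 becomes
  (16xy) + (8x^2 + 4y^3)·y' = 0,
so isolating y',
  dy/dx = -(16xy)/(8x^2 + 4y^3) = -4xy/(2x^2 + y^3)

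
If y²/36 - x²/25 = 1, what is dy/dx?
Differentiate the relation implicitly: treat y = y(x) and apply the chain rule, so every y-derivative picks up a y' = dy/dx factor.

With everything moved to the left-hand side, differentiate term by term:
  d/dx[-x^2/25] = -2x/25
  d/dx[y^2/36] = y·y'/18
  d/dx[-1] = 0

Separating the contributions that come from x directly and those that come through y:
  without y':      -2x/25
  multiplying y':  y/18

so (-2x/25) + (y/18)·y' = 0, and therefore
  dy/dx = -(-2x/25)/(y/18) = 36x/(25y)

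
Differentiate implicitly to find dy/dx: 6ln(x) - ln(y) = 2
Take d/dx of both sides. Since y is implicitly a function of x, the chain rule attaches a y' = dy/dx factor whenever we differentiate through y.

Set F(x, y) = (left side) − (right side), so the curve is F = 0. Differentiating each term of F:
  d/dx[6ln(x)] = 6/x
  d/dx[-ln(y)] = -y'/y
  d/dx[-2] = 0

Collecting, the y'-free part is the partial derivative in x and the y' coefficient is the partial derivative in y:
  ∂F/∂x = 6/x
  ∂F/∂y = -1/y

so d/dx[F(x, y(x))] = ∂F/∂x + (∂F/∂y)·y' = 0. Rearranging,
  dy/dx = -(∂F/∂x)/(∂F/∂y) = -(6/x)/(-1/y) = 6y/x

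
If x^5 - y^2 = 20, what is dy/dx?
Apply d/dx to both sides, remembering that y depends on x. Each occurrence of y therefore brings in a y' = dy/dx via the chain rule.

With F(x, y) equal to the left-hand side minus the right, differentiate F term by term:
  d/dx[x^5] = 5x^4
  d/dx[-y^2] = -2y·y'
  d/dx[-20] = 0
Adding these up, d/dx[F] = 0 becomes
  (5x^4) + (-2y)·y' = 0,
so isolating y',
  dy/dx = -(5x^4)/(-2y) = 5x^4/(2y)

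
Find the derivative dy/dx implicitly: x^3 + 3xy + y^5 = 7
Differentiate the relation implicitly: treat y = y(x) and apply the chain rule, so every y-derivative picks up a y' = dy/dx factor.

With everything moved to the left-hand side, differentiate term by term:
  d/dx[x^3] = 3x^2
  d/dx[3xy] = 3x·y' + 3y
  d/dx[y^5] = 5y^4·y'
  d/dx[-7] = 0

Separating the contributions that come from x directly and those that come through y:
  without y':      3x^2 + 3y
  multiplying y':  3x + 5y^4

so (3x^2 + 3y) + (3x + 5y^4)·y' = 0, and therefore
  dy/dx = -(3x^2 + 3y)/(3x + 5y^4) = 3(-x^2 - y)/(3x + 5y^4)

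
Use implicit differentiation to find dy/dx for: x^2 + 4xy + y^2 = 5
Differentiate both sides with respect to x, treating y as y(x). By the chain rule, any term containing y contributes a factor of y' = dy/dx when we differentiate it.

Move every term to one side and write the relation as F(x, y) = 0. Term by term,
  d/dx[x^2] = 2x
  d/dx[4xy] = 4x·y' + 4y
  d/dx[y^2] = 2y·y'
  d/dx[-5] = 0

The pieces without y' make up ∂F/∂x and the coefficient of y' is ∂F/∂y:
  ∂F/∂x = 2x + 4y,
  ∂F/∂y = 4x + 2y.

Since d/dx[F] = ∂F/∂x + (∂F/∂y)·y' = 0, solve for y':
  (∂F/∂y)·y' = -∂F/∂x
  dy/dx = -(∂F/∂x)/(∂F/∂y) = -(2x + 4y)/(4x + 2y) = (-x - 2y)/(2x + y)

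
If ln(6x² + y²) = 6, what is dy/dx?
Differentiate the relation implicitly: treat y = y(x) and apply the chain rule, so every y-derivative picks up a y' = dy/dx factor.

With everything moved to the left-hand side, differentiate term by term:
  d/dx[ln(6x^2 + y^2)] = (12x + 2y·y')/(6x^2 + y^2)
  d/dx[-6] = 0

Separating the contributions that come from x directly and those that come through y:
  without y':      12x/(6x^2 + y^2)
  multiplying y':  2y/(6x^2 + y^2)

so (12x/(6x^2 + y^2)) + (2y/(6x^2 + y^2))·y' = 0, and therefore
  dy/dx = -(12x/(6x^2 + y^2))/(2y/(6x^2 + y^2)) = -6x/y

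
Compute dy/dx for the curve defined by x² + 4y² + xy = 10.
Differentiate both sides with respect to x, treating y as y(x). By the chain rule, any term containing y contributes a factor of y' = dy/dx when we differentiate it.

Move every term to one side and write the relation as F(x, y) = 0. Term by term,
  d/dx[x^2] = 2x
  d/dx[xy] = x·y' + y
  d/dx[4y^2] = 8y·y'
  d/dx[-10] = 0

The pieces without y' make up ∂F/∂x and the coefficient of y' is ∂F/∂y:
  ∂F/∂x = 2x + y,
  ∂F/∂y = x + 8y.

Since d/dx[F] = ∂F/∂x + (∂F/∂y)·y' = 0, solve for y':
  (∂F/∂y)·y' = -∂F/∂x
  dy/dx = -(∂F/∂x)/(∂F/∂y) = -(2x + y)/(x + 8y) = (-2x - y)/(x + 8y)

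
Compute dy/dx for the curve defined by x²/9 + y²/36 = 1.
Differentiate the relation implicitly: treat y = y(x) and apply the chain rule, so every y-derivative picks up a y' = dy/dx factor.

With everything moved to the left-hand side, differentiate term by term:
  d/dx[x^2/9] = 2x/9
  d/dx[y^2/36] = y·y'/18
  d/dx[-1] = 0

Separating the contributions that come from x directly and those that come through y:
  without y':      2x/9
  multiplying y':  y/18

so (2x/9) + (y/18)·y' = 0, and therefore
  dy/dx = -(2x/9)/(y/18) = -4x/y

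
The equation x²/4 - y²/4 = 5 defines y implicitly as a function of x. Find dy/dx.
Apply d/dx to both sides, remembering that y depends on x. Each occurrence of y therefore brings in a y' = dy/dx via the chain rule.

With F(x, y) equal to the left-hand side minus the right, differentiate F term by term:
  d/dx[x^2/4] = x/2
  d/dx[-y^2/4] = -y·y'/2
  d/dx[-5] = 0
Adding these up, d/dx[F] = 0 becomes
  (x/2) + (-y/2)·y' = 0,
so isolating y',
  dy/dx = -(x/2)/(-y/2) = x/y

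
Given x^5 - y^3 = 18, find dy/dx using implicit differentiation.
Apply d/dx to both sides, remembering that y depends on x. Each occurrence of y therefore brings in a y' = dy/dx via the chain rule.

With F(x, y) equal to the left-hand side minus the right, differentiate F term by term:
  d/dx[x^5] = 5x^4
  d/dx[-y^3] = -3y^2·y'
  d/dx[-18] = 0
Adding these up, d/dx[F] = 0 becomes
  (5x^4) + (-3y^2)·y' = 0,
so isolating y',
  dy/dx = -(5x^4)/(-3y^2) = 5x^4/(3y^2)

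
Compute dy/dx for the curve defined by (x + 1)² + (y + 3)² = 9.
Differentiate the relation implicitly: treat y = y(x) and apply the chain rule, so every y-derivative picks up a y' = dy/dx factor.

With everything moved to the left-hand side, differentiate term by term:
  d/dx[(x + 1)^2] = 2x + 2
  d/dx[(y + 3)^2] = 2·y'(y + 3)
  d/dx[-9] = 0

Separating the contributions that come from x directly and those that come through y:
  without y':      2x + 2
  multiplying y':  2y + 6

so (2x + 2) + (2y + 6)·y' = 0, and therefore
  dy/dx = -(2x + 2)/(2y + 6) = (-x - 1)/(y + 3)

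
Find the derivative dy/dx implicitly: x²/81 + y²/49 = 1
Differentiate the relation implicitly: treat y = y(x) and apply the chain rule, so every y-derivative picks up a y' = dy/dx factor.

With everything moved to the left-hand side, differentiate term by term:
  d/dx[x^2/81] = 2x/81
  d/dx[y^2/49] = 2y·y'/49
  d/dx[-1] = 0

Separating the contributions that come from x directly and those that come through y:
  without y':      2x/81
  multiplying y':  2y/49

so (2x/81) + (2y/49)·y' = 0, and therefore
  dy/dx = -(2x/81)/(2y/49) = -49x/(81y)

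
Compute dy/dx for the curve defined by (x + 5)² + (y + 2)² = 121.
Differentiate the relation implicitly: treat y = y(x) and apply the chain rule, so every y-derivative picks up a y' = dy/dx factor.

With everything moved to the left-hand side, differentiate term by term:
  d/dx[(x + 5)^2] = 2x + 10
  d/dx[(y + 2)^2] = 2·y'(y + 2)
  d/dx[-121] = 0

Separating the contributions that come from x directly and those that come through y:
  without y':      2x + 10
  multiplying y':  2y + 4

so (2x + 10) + (2y + 4)·y' = 0, and therefore
  dy/dx = -(2x + 10)/(2y + 4) = (-x - 5)/(y + 2)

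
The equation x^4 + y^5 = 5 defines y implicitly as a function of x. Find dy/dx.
Apply d/dx to both sides, remembering that y depends on x. Each occurrence of y therefore brings in a y' = dy/dx via the chain rule.

With F(x, y) equal to the left-hand side minus the right, differentiate F term by term:
  d/dx[x^4] = 4x^3
  d/dx[y^5] = 5y^4·y'
  d/dx[-5] = 0
Adding these up, d/dx[F] = 0 becomes
  (4x^3) + (5y^4)·y' = 0,
so isolating y',
  dy/dx = -(4x^3)/(5y^4) = -4x^3/(5y^4)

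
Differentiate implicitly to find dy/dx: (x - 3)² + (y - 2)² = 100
Apply d/dx to both sides, remembering that y depends on x. Each occurrence of y therefore brings in a y' = dy/dx via the chain rule.

With F(x, y) equal to the left-hand side minus the right, differentiate F term by term:
  d/dx[(x - 3)^2] = 2x - 6
  d/dx[(y - 2)^2] = 2·y'(y - 2)
  d/dx[-100] = 0
Adding these up, d/dx[F] = 0 becomes
  (2x - 6) + (2y - 4)·y' = 0,
so isolating y',
  dy/dx = -(2x - 6)/(2y - 4) = (3 - x)/(y - 2)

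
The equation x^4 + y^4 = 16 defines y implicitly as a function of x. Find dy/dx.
Take d/dx of both sides. Since y is implicitly a function of x, the chain rule attaches a y' = dy/dx factor whenever we differentiate through y.

Set F(x, y) = (left side) − (right side), so the curve is F = 0. Differentiating each term of F:
  d/dx[x^4] = 4x^3
  d/dx[y^4] = 4y^3·y'
  d/dx[-16] = 0

Collecting, the y'-free part is the partial derivative in x and the y' coefficient is the partial derivative in y:
  ∂F/∂x = 4x^3
  ∂F/∂y = 4y^3

so d/dx[F(x, y(x))] = ∂F/∂x + (∂F/∂y)·y' = 0. Rearranging,
  dy/dx = -(∂F/∂x)/(∂F/∂y) = -(4x^3)/(4y^3) = -x^3/y^3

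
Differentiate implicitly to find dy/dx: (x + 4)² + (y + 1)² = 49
Differentiate both sides with respect to x, treating y as y(x). By the chain rule, any term containing y contributes a factor of y' = dy/dx when we differentiate it.

Move every term to one side and write the relation as F(x, y) = 0. Term by term,
  d/dx[(x + 4)^2] = 2x + 8
  d/dx[(y + 1)^2] = 2·y'(y + 1)
  d/dx[-49] = 0

The pieces without y' make up ∂F/∂x and the coefficient of y' is ∂F/∂y:
  ∂F/∂x = 2x + 8,
  ∂F/∂y = 2y + 2.

Since d/dx[F] = ∂F/∂x + (∂F/∂y)·y' = 0, solve for y':
  (∂F/∂y)·y' = -∂F/∂x
  dy/dx = -(∂F/∂x)/(∂F/∂y) = -(2x + 8)/(2y + 2) = (-x - 4)/(y + 1)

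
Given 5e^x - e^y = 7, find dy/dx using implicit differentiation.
Differentiate both sides with respect to x, treating y as y(x). By the chain rule, any term containing y contributes a factor of y' = dy/dx when we differentiate it.

Move every term to one side and write the relation as F(x, y) = 0. Term by term,
  d/dx[5e^(x)] = 5e^(x)
  d/dx[-e^(y)] = -y'·e^(y)
  d/dx[-7] = 0

The pieces without y' make up ∂F/∂x and the coefficient of y' is ∂F/∂y:
  ∂F/∂x = 5e^(x),
  ∂F/∂y = -e^(y).

Since d/dx[F] = ∂F/∂x + (∂F/∂y)·y' = 0, solve for y':
  (∂F/∂y)·y' = -∂F/∂x
  dy/dx = -(∂F/∂x)/(∂F/∂y) = -(5e^(x))/(-e^(y)) = 5e^(x - y)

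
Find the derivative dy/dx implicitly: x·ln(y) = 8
Differentiate both sides with respect to x, treating y as y(x). By the chain rule, any term containing y contributes a factor of y' = dy/dx when we differentiate it.

Move every term to one side and write the relation as F(x, y) = 0. Term by term,
  d/dx[x·ln(y)] = x·y'/y + ln(y)
  d/dx[-8] = 0

The pieces without y' make up ∂F/∂x and the coefficient of y' is ∂F/∂y:
  ∂F/∂x = ln(y),
  ∂F/∂y = x/y.

Since d/dx[F] = ∂F/∂x + (∂F/∂y)·y' = 0, solve for y':
  (∂F/∂y)·y' = -∂F/∂x
  dy/dx = -(∂F/∂x)/(∂F/∂y) = -(ln(y))/(x/y) = -y·ln(y)/x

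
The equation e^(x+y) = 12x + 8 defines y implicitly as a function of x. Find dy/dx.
Apply d/dx to both sides, remembering that y depends on x. Each occurrence of y therefore brings in a y' = dy/dx via the chain rule.

With F(x, y) equal to the left-hand side minus the right, differentiate F term by term:
  d/dx[-12x] = -12
  d/dx[e^(x + y)] = (y' + 1)·e^(x + y)
  d/dx[-8] = 0
Adding these up, d/dx[F] = 0 becomes
  (e^(x + y) - 12) + (e^(x + y))·y' = 0,
so isolating y',
  dy/dx = -(e^(x + y) - 12)/(e^(x + y)) = 12e^(-x - y) - 1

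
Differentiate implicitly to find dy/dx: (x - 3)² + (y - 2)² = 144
Differentiate both sides with respect to x, treating y as y(x). By the chain rule, any term containing y contributes a factor of y' = dy/dx when we differentiate it.

Move every term to one side and write the relation as F(x, y) = 0. Term by term,
  d/dx[(x - 3)^2] = 2x - 6
  d/dx[(y - 2)^2] = 2·y'(y - 2)
  d/dx[-144] = 0

The pieces without y' make up ∂F/∂x and the coefficient of y' is ∂F/∂y:
  ∂F/∂x = 2x - 6,
  ∂F/∂y = 2y - 4.

Since d/dx[F] = ∂F/∂x + (∂F/∂y)·y' = 0, solve for y':
  (∂F/∂y)·y' = -∂F/∂x
  dy/dx = -(∂F/∂x)/(∂F/∂y) = -(2x - 6)/(2y - 4) = (3 - x)/(y - 2)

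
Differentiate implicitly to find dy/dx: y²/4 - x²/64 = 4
Differentiate both sides with respect to x, treating y as y(x). By the chain rule, any term containing y contributes a factor of y' = dy/dx when we differentiate it.

Move every term to one side and write the relation as F(x, y) = 0. Term by term,
  d/dx[-x^2/64] = -x/32
  d/dx[y^2/4] = y·y'/2
  d/dx[-4] = 0

The pieces without y' make up ∂F/∂x and the coefficient of y' is ∂F/∂y:
  ∂F/∂x = -x/32,
  ∂F/∂y = y/2.

Since d/dx[F] = ∂F/∂x + (∂F/∂y)·y' = 0, solve for y':
  (∂F/∂y)·y' = -∂F/∂x
  dy/dx = -(∂F/∂x)/(∂F/∂y) = -(-x/32)/(y/2) = x/(16y)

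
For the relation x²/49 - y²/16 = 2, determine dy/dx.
Apply d/dx to both sides, remembering that y depends on x. Each occurrence of y therefore brings in a y' = dy/dx via the chain rule.

With F(x, y) equal to the left-hand side minus the right, differentiate F term by term:
  d/dx[x^2/49] = 2x/49
  d/dx[-y^2/16] = -y·y'/8
  d/dx[-2] = 0
Adding these up, d/dx[F] = 0 becomes
  (2x/49) + (-y/8)·y' = 0,
so isolating y',
  dy/dx = -(2x/49)/(-y/8) = 16x/(49y)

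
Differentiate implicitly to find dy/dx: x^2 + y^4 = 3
Apply d/dx to both sides, remembering that y depends on x. Each occurrence of y therefore brings in a y' = dy/dx via the chain rule.

With F(x, y) equal to the left-hand side minus the right, differentiate F term by term:
  d/dx[x^2] = 2x
  d/dx[y^4] = 4y^3·y'
  d/dx[-3] = 0
Adding these up, d/dx[F] = 0 becomes
  (2x) + (4y^3)·y' = 0,
so isolating y',
  dy/dx = -(2x)/(4y^3) = -x/(2y^3)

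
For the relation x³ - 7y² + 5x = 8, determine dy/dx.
Apply d/dx to both sides, remembering that y depends on x. Each occurrence of y therefore brings in a y' = dy/dx via the chain rule.

With F(x, y) equal to the left-hand side minus the right, differentiate F term by term:
  d/dx[x^3] = 3x^2
  d/dx[5x] = 5
  d/dx[-7y^2] = -14y·y'
  d/dx[-8] = 0
Adding these up, d/dx[F] = 0 becomes
  (3x^2 + 5) + (-14y)·y' = 0,
so isolating y',
  dy/dx = -(3x^2 + 5)/(-14y) = (3x^2 + 5)/(14y)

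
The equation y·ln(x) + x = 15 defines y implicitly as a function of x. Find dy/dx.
Differentiate both sides with respect to x, treating y as y(x). By the chain rule, any term containing y contributes a factor of y' = dy/dx when we differentiate it.

Move every term to one side and write the relation as F(x, y) = 0. Term by term,
  d/dx[x] = 1
  d/dx[y·ln(x)] = y'·ln(x) + y/x
  d/dx[-15] = 0

The pieces without y' make up ∂F/∂x and the coefficient of y' is ∂F/∂y:
  ∂F/∂x = 1 + y/x,
  ∂F/∂y = ln(x).

Since d/dx[F] = ∂F/∂x + (∂F/∂y)·y' = 0, solve for y':
  (∂F/∂y)·y' = -∂F/∂x
  dy/dx = -(∂F/∂x)/(∂F/∂y) = -(1 + y/x)/(ln(x))
        = -((x + y)/x)/(ln(x)) = (-x - y)/(x·ln(x))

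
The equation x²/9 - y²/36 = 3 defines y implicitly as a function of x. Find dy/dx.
Take d/dx of both sides. Since y is implicitly a function of x, the chain rule attaches a y' = dy/dx factor whenever we differentiate through y.

Set F(x, y) = (left side) − (right side), so the curve is F = 0. Differentiating each term of F:
  d/dx[x^2/9] = 2x/9
  d/dx[-y^2/36] = -y·y'/18
  d/dx[-3] = 0

Collecting, the y'-free part is the partial derivative in x and the y' coefficient is the partial derivative in y:
  ∂F/∂x = 2x/9
  ∂F/∂y = -y/18

so d/dx[F(x, y(x))] = ∂F/∂x + (∂F/∂y)·y' = 0. Rearranging,
  dy/dx = -(∂F/∂x)/(∂F/∂y) = -(2x/9)/(-y/18) = 4x/y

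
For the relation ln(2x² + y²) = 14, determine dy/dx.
Apply d/dx to both sides, remembering that y depends on x. Each occurrence of y therefore brings in a y' = dy/dx via the chain rule.

With F(x, y) equal to the left-hand side minus the right, differentiate F term by term:
  d/dx[ln(2x^2 + y^2)] = (4x + 2y·y')/(2x^2 + y^2)
  d/dx[-14] = 0
Adding these up, d/dx[F] = 0 becomes
  (4x/(2x^2 + y^2)) + (2y/(2x^2 + y^2))·y' = 0,
so isolating y',
  dy/dx = -(4x/(2x^2 + y^2))/(2y/(2x^2 + y^2)) = -2x/y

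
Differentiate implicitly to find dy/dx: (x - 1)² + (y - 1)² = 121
Differentiate both sides with respect to x, treating y as y(x). By the chain rule, any term containing y contributes a factor of y' = dy/dx when we differentiate it.

Move every term to one side and write the relation as F(x, y) = 0. Term by term,
  d/dx[(x - 1)^2] = 2x - 2
  d/dx[(y - 1)^2] = 2·y'(y - 1)
  d/dx[-121] = 0

The pieces without y' make up ∂F/∂x and the coefficient of y' is ∂F/∂y:
  ∂F/∂x = 2x - 2,
  ∂F/∂y = 2y - 2.

Since d/dx[F] = ∂F/∂x + (∂F/∂y)·y' = 0, solve for y':
  (∂F/∂y)·y' = -∂F/∂x
  dy/dx = -(∂F/∂x)/(∂F/∂y) = -(2x - 2)/(2y - 2) = (1 - x)/(y - 1)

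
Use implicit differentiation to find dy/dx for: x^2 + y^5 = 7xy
Take d/dx of both sides. Since y is implicitly a function of x, the chain rule attaches a y' = dy/dx factor whenever we differentiate through y.

Set F(x, y) = (left side) − (right side), so the curve is F = 0. Differentiating each term of F:
  d/dx[x^2] = 2x
  d/dx[-7xy] = -7x·y' - 7y
  d/dx[y^5] = 5y^4·y'

Collecting, the y'-free part is the partial derivative in x and the y' coefficient is the partial derivative in y:
  ∂F/∂x = 2x - 7y
  ∂F/∂y = -7x + 5y^4

so d/dx[F(x, y(x))] = ∂F/∂x + (∂F/∂y)·y' = 0. Rearranging,
  dy/dx = -(∂F/∂x)/(∂F/∂y) = -(2x - 7y)/(-7x + 5y^4) = (2x - 7y)/(7x - 5y^4)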